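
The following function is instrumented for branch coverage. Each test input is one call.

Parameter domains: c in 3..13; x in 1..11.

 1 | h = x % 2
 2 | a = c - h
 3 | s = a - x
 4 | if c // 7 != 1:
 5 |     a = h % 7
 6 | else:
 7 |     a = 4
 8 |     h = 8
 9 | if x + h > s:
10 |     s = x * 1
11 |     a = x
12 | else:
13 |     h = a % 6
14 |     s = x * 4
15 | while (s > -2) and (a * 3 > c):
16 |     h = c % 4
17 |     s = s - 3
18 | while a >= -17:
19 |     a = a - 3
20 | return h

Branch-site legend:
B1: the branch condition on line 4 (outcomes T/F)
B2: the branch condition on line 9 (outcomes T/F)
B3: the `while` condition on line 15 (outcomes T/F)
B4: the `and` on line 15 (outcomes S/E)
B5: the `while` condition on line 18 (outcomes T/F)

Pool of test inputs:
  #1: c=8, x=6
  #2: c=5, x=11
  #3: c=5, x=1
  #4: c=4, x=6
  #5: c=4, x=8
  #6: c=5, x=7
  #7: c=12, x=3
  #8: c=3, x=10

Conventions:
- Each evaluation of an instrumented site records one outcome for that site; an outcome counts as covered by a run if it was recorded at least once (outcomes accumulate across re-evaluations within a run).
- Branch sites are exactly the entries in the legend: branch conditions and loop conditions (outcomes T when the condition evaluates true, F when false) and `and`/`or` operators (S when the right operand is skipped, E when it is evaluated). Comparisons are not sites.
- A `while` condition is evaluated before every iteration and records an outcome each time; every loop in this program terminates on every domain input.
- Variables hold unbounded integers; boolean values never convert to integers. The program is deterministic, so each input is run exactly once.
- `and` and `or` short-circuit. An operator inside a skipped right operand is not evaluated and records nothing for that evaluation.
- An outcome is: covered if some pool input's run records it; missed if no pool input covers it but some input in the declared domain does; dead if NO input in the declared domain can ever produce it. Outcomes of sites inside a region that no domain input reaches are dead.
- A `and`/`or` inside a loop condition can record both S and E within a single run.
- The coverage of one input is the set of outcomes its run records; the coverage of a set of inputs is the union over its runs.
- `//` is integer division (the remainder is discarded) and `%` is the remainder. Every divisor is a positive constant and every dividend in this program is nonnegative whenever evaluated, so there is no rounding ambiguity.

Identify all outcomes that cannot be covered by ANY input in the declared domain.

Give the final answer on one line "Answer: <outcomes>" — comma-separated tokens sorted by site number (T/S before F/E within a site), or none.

exhaustive pass over the 121-input domain:
  reachable outcomes have witnesses, e.g. B1=T (e.g. c=3, x=1), B1=F (e.g. c=7, x=1), B2=T (e.g. c=3, x=1), B2=F (e.g. c=4, x=1)

Answer: none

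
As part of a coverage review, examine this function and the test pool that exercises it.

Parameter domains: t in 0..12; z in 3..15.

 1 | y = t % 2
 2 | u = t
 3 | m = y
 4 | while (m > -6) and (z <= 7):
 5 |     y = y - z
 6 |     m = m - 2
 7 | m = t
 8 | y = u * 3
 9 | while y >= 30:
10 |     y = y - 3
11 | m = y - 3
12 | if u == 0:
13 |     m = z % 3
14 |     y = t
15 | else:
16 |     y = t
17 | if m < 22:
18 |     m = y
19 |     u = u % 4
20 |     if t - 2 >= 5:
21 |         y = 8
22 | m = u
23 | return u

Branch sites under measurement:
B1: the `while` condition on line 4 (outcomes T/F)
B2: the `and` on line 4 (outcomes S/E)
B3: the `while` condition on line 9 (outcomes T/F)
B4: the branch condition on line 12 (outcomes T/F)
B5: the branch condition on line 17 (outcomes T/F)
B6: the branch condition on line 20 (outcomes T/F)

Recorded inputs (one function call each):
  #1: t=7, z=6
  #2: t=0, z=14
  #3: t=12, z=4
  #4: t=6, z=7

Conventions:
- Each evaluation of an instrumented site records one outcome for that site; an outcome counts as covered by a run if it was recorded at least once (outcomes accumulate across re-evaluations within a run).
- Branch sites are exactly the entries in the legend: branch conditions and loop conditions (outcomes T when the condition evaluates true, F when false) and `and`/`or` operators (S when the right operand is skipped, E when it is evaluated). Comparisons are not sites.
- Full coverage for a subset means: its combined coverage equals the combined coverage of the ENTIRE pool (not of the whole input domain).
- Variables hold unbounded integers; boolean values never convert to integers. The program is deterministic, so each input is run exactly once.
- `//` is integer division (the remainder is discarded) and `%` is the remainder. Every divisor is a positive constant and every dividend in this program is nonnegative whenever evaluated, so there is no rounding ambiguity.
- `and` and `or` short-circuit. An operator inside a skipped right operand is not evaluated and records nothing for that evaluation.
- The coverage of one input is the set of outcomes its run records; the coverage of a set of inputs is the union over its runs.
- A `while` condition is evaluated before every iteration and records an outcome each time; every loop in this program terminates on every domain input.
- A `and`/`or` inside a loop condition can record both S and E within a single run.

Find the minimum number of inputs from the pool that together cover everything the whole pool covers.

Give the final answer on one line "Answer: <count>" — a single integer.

test 1 (t=7, z=6) fires B2->E, B1->T, B2->E, B1->T, B2->E, B1->T, B2->E, B1->T, B2->S, B1->F, B3->F, B4->F, B5->T, B6->T; hits B1=T, B1=F, B2=S, B2=E, B3=F, B4=F, B5=T, B6=T
test 2 (t=0, z=14) fires B2->E, B1->F, B3->F, B4->T, B5->T, B6->F; hits B1=F, B2=E, B3=F, B4=T, B5=T, B6=F
test 3 (t=12, z=4) fires B2->E, B1->T, B2->E, B1->T, B2->E, B1->T, B2->S, B1->F, B3->T, B3->T, B3->T, B3->F, B4->F, B5->F; hits B1=T, B1=F, B2=S, B2=E, B3=T, B3=F, B4=F, B5=F
test 4 (t=6, z=7) fires B2->E, B1->T, B2->E, B1->T, B2->E, B1->T, B2->S, B1->F, B3->F, B4->F, B5->T, B6->F; hits B1=T, B1=F, B2=S, B2=E, B3=F, B4=F, B5=T, B6=F
the full pool covers 12 outcomes: B1=T, B1=F, B2=S, B2=E, B3=T, B3=F, B4=T, B4=F, B5=T, B5=F, B6=T, B6=F
every size-1 subset falls short of the 12 outcomes (best: 8/12)
every size-2 subset falls short of the 12 outcomes (best: 11/12)
at size 3, {1, 2, 3} reaches all 12 outcomes; every lexicographically earlier size-3 subset fails

Answer: 3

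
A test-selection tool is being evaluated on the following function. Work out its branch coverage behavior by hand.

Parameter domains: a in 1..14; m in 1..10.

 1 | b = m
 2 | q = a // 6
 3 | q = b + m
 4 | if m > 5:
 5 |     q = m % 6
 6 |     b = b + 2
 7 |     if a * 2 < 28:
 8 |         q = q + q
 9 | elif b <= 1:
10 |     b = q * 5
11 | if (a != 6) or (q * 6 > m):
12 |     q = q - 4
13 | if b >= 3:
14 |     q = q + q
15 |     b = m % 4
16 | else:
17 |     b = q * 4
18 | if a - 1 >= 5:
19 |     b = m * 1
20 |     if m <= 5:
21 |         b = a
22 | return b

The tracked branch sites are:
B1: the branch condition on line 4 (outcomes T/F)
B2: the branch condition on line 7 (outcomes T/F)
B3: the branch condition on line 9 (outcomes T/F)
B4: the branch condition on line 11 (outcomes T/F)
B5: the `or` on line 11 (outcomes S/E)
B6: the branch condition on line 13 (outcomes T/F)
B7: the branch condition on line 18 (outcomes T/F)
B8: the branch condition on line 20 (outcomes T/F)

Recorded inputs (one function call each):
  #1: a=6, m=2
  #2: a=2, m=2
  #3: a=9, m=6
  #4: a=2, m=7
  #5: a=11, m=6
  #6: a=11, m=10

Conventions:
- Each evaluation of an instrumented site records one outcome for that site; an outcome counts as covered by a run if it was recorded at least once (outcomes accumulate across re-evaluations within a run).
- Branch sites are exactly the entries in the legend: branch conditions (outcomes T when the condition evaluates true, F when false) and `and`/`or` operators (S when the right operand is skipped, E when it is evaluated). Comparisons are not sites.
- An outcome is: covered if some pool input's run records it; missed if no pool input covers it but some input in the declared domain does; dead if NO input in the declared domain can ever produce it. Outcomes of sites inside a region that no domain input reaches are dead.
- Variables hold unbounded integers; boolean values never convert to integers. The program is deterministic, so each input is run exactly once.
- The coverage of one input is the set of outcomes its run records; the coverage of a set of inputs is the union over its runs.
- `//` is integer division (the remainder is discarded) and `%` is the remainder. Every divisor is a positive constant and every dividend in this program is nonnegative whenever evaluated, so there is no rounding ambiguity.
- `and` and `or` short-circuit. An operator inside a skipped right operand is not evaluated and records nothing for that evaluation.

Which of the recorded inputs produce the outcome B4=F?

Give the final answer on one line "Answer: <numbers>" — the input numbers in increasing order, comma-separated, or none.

input #1 (a=6, m=2): does not produce B4=F
input #2 (a=2, m=2): does not produce B4=F
input #3 (a=9, m=6): does not produce B4=F
input #4 (a=2, m=7): does not produce B4=F
input #5 (a=11, m=6): does not produce B4=F
input #6 (a=11, m=10): does not produce B4=F

Answer: none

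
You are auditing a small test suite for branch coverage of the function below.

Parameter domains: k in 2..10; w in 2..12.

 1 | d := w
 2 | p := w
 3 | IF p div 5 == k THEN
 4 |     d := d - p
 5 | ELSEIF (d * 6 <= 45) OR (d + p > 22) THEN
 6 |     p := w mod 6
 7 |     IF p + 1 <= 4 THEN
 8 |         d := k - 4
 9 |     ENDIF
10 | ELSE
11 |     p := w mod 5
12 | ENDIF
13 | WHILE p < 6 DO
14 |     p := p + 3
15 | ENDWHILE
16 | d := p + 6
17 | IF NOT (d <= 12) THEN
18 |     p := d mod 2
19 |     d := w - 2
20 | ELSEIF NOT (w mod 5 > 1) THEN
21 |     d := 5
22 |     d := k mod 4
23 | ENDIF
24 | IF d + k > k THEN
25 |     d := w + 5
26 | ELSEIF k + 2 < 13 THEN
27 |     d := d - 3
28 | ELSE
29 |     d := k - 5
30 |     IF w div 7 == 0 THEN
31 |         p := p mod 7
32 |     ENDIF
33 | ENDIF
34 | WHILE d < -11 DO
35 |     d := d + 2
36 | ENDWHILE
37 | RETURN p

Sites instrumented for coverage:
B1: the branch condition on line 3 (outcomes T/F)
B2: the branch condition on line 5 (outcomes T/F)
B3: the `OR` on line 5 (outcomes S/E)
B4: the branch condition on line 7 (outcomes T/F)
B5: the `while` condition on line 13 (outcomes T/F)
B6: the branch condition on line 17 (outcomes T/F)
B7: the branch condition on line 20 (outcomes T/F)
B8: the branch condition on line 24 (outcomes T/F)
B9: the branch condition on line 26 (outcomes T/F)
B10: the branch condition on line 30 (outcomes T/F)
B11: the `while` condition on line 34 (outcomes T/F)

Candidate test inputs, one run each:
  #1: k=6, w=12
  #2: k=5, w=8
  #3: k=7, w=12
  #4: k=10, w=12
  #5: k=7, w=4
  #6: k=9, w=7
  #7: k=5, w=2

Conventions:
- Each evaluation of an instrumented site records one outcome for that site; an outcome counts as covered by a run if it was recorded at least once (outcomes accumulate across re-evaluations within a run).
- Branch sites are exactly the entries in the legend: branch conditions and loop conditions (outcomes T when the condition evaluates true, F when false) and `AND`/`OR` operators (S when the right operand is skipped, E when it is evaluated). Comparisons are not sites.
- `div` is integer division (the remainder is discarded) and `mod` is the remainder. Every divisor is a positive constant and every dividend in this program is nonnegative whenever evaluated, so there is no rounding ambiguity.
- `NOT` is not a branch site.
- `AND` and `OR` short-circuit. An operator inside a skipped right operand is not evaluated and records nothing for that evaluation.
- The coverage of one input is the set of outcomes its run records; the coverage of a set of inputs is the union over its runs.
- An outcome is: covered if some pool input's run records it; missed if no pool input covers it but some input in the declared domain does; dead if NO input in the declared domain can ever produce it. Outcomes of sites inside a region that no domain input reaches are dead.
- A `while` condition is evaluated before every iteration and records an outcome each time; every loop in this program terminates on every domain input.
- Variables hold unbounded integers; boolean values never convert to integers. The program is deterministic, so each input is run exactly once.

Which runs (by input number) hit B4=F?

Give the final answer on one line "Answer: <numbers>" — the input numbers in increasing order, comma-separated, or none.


input #1 (k=6, w=12): does not record B4=F
input #2 (k=5, w=8): does not record B4=F
input #3 (k=7, w=12): does not record B4=F
input #4 (k=10, w=12): does not record B4=F
input #5 (k=7, w=4): records B4=F
input #6 (k=9, w=7): does not record B4=F
input #7 (k=5, w=2): does not record B4=F
Answer: 5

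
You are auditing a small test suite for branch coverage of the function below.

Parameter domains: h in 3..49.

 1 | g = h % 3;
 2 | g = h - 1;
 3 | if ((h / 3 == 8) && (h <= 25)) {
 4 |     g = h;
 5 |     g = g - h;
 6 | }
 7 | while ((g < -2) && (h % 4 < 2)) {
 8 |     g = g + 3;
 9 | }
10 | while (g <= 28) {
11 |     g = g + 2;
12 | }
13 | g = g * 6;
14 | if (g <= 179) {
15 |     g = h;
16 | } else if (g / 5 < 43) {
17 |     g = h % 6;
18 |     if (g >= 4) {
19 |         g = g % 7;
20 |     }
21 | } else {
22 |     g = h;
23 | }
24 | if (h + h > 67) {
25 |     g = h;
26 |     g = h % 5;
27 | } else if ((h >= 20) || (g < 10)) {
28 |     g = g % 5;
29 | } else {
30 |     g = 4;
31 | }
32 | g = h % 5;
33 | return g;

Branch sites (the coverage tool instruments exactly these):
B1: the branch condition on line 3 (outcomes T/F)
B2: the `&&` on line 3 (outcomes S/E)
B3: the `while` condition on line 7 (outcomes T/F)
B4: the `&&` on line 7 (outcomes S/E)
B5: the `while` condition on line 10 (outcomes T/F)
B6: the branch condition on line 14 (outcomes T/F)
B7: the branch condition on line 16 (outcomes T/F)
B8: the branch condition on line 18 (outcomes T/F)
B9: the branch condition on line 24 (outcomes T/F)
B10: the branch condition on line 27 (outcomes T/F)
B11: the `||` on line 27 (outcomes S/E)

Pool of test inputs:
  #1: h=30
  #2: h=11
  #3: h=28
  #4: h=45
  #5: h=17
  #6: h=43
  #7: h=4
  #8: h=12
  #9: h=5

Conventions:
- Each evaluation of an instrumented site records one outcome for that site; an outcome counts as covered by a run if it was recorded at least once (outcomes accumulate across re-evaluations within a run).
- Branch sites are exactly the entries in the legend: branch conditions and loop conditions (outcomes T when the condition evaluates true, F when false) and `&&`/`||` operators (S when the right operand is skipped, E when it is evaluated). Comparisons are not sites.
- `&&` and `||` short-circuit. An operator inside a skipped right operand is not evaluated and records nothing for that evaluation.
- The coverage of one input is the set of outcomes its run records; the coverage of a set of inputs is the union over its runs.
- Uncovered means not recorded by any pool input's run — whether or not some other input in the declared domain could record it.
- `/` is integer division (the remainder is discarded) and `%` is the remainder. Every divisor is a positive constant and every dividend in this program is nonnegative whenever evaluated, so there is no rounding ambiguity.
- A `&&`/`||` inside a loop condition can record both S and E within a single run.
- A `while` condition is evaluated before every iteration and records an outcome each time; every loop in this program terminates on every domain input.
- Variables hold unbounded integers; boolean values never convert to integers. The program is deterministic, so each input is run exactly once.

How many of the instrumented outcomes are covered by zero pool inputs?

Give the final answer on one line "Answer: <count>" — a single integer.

run #1 (h=30) runs B2->S, B1->F, B4->S, B3->F, B5->F, B6->T, B9->F, B11->S, B10->T; records B1=F, B2=S, B3=F, B4=S, B5=F, B6=T, B9=F, B10=T, B11=S
run #2 (h=11) runs B2->S, B1->F, B4->S, B3->F, B5->T, B5->T, B5->T, B5->T, B5->T, B5->T, B5->T, B5->T, B5->T, B5->T, ...; records B1=F, B2=S, B3=F, B4=S, B5=T, B5=F, B6=F, B7=T, B8=T, B9=F, B10=T, B11=E
run #3 (h=28) runs B2->S, B1->F, B4->S, B3->F, B5->T, B5->F, B6->T, B9->F, B11->S, B10->T; records B1=F, B2=S, B3=F, B4=S, B5=T, B5=F, B6=T, B9=F, B10=T, B11=S
run #4 (h=45) runs B2->S, B1->F, B4->S, B3->F, B5->F, B6->F, B7->F, B9->T; records B1=F, B2=S, B3=F, B4=S, B5=F, B6=F, B7=F, B9=T
run #5 (h=17) runs B2->S, B1->F, B4->S, B3->F, B5->T, B5->T, B5->T, B5->T, B5->T, B5->T, B5->T, B5->F, B6->F, B7->T, ...; records B1=F, B2=S, B3=F, B4=S, B5=T, B5=F, B6=F, B7=T, B8=T, B9=F, B10=T, B11=E
run #6 (h=43) runs B2->S, B1->F, B4->S, B3->F, B5->F, B6->F, B7->F, B9->T; records B1=F, B2=S, B3=F, B4=S, B5=F, B6=F, B7=F, B9=T
run #7 (h=4) runs B2->S, B1->F, B4->S, B3->F, B5->T, B5->T, B5->T, B5->T, B5->T, B5->T, B5->T, B5->T, B5->T, B5->T, ...; records B1=F, B2=S, B3=F, B4=S, B5=T, B5=F, B6=T, B9=F, B10=T, B11=E
run #8 (h=12) runs B2->S, B1->F, B4->S, B3->F, B5->T, B5->T, B5->T, B5->T, B5->T, B5->T, B5->T, B5->T, B5->T, B5->F, ...; records B1=F, B2=S, B3=F, B4=S, B5=T, B5=F, B6=T, B9=F, B10=F, B11=E
run #9 (h=5) runs B2->S, B1->F, B4->S, B3->F, B5->T, B5->T, B5->T, B5->T, B5->T, B5->T, B5->T, B5->T, B5->T, B5->T, ...; records B1=F, B2=S, B3=F, B4=S, B5=T, B5=F, B6=F, B7=T, B8=T, B9=F, B10=T, B11=E
union over the pool: B1=F, B2=S, B3=F, B4=S, B5=T, B5=F, B6=T, B6=F, B7=T, B7=F, B8=T, B9=T, B9=F, B10=T, B10=F, B11=S, B11=E
uncovered (5 of 22): B1=T, B2=E, B3=T, B4=E, B8=F

Answer: 5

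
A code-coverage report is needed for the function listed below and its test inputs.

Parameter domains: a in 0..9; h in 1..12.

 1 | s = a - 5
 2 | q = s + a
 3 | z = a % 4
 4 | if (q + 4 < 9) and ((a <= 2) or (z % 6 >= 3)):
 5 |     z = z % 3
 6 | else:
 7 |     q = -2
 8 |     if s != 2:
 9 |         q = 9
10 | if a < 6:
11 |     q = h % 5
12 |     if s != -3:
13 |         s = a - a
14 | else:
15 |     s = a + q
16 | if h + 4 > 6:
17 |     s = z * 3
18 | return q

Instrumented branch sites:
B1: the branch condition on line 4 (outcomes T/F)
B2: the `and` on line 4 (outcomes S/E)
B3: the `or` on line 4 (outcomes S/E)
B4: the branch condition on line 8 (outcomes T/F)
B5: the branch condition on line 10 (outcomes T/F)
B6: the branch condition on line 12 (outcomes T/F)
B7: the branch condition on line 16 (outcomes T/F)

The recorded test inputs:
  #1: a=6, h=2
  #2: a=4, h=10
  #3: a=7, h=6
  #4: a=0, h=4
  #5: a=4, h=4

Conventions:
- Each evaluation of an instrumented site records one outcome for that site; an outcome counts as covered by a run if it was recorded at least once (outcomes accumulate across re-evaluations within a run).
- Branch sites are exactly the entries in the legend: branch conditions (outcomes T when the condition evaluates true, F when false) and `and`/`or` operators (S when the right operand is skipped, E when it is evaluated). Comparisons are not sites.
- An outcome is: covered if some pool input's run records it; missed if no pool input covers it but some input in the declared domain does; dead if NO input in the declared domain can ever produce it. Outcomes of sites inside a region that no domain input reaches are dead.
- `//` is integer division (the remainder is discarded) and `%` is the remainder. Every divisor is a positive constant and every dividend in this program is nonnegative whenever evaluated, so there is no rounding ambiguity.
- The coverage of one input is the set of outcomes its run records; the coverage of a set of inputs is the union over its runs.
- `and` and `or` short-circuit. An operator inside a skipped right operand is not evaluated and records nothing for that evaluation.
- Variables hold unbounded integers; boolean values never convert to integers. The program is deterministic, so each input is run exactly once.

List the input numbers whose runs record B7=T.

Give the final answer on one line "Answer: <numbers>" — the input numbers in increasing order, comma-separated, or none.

input #1 (a=6, h=2): misses B7=T
input #2 (a=4, h=10): covers B7=T
input #3 (a=7, h=6): covers B7=T
input #4 (a=0, h=4): covers B7=T
input #5 (a=4, h=4): covers B7=T

Answer: 2, 3, 4, 5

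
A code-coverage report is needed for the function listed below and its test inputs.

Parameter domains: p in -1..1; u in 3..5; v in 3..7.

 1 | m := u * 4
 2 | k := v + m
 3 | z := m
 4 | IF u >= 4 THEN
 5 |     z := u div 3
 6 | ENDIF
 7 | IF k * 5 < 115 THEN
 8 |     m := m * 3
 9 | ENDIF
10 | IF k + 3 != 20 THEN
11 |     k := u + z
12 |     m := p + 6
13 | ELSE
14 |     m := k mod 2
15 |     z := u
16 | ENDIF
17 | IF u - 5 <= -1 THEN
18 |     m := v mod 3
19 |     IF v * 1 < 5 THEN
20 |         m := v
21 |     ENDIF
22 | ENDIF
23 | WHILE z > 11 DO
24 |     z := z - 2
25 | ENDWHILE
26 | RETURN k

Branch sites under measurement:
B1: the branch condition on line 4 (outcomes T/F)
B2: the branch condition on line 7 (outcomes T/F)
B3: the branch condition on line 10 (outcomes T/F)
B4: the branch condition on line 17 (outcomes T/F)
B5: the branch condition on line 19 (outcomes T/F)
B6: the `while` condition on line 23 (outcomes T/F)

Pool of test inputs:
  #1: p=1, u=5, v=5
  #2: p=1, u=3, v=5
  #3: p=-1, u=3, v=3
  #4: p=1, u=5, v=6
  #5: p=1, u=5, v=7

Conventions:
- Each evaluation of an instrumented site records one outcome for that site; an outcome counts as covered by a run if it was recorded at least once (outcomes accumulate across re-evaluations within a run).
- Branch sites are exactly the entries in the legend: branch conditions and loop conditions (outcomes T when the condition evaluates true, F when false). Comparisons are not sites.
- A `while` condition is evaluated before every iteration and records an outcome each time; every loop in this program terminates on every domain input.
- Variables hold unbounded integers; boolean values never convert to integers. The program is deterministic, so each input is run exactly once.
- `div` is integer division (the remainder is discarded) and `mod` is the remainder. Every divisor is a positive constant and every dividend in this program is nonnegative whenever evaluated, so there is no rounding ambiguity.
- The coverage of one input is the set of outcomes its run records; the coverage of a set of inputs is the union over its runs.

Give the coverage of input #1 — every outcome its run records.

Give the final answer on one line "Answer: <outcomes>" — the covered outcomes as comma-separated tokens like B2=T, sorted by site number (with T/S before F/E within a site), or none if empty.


Tracing the run of input #1 (p=1, u=5, v=5):
  B1->T, B2->F, B3->T, B4->F, B6->F
distinct outcomes covered: B1=T, B2=F, B3=T, B4=F, B6=F
Answer: B1=T, B2=F, B3=T, B4=F, B6=F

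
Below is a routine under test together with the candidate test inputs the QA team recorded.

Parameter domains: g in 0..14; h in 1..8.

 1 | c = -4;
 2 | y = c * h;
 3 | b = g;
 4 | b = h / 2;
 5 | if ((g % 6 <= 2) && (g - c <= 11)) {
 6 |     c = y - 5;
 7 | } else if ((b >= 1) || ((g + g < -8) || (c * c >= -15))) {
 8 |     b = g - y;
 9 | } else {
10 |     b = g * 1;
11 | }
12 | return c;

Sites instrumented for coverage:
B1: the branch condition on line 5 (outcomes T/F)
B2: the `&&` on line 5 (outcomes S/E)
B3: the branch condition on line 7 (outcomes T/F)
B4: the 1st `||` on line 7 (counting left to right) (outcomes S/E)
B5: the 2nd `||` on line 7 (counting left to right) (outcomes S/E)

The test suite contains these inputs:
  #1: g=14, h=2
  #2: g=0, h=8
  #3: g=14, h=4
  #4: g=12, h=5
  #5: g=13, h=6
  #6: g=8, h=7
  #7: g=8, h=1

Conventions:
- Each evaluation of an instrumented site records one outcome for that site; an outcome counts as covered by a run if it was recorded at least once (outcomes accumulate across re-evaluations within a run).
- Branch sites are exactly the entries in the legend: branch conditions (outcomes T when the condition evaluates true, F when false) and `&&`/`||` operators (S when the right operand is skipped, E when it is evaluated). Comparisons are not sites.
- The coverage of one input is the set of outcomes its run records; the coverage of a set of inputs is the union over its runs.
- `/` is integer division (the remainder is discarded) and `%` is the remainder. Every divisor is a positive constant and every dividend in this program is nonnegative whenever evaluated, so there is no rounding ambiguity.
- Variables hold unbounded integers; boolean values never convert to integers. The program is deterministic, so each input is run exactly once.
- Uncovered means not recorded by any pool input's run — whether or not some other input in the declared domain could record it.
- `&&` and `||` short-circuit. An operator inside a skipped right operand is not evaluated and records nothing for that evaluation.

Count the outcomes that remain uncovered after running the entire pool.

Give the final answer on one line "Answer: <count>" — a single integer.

input #1, g=14, h=2: events B2->E, B1->F, B4->S, B3->T; outcomes B1=F, B2=E, B3=T, B4=S
input #2, g=0, h=8: events B2->E, B1->T; outcomes B1=T, B2=E
input #3, g=14, h=4: events B2->E, B1->F, B4->S, B3->T; outcomes B1=F, B2=E, B3=T, B4=S
input #4, g=12, h=5: events B2->E, B1->F, B4->S, B3->T; outcomes B1=F, B2=E, B3=T, B4=S
input #5, g=13, h=6: events B2->E, B1->F, B4->S, B3->T; outcomes B1=F, B2=E, B3=T, B4=S
input #6, g=8, h=7: events B2->E, B1->F, B4->S, B3->T; outcomes B1=F, B2=E, B3=T, B4=S
input #7, g=8, h=1: events B2->E, B1->F, B4->E, B5->E, B3->T; outcomes B1=F, B2=E, B3=T, B4=E, B5=E
union over the pool: B1=T, B1=F, B2=E, B3=T, B4=S, B4=E, B5=E
uncovered (3 of 10): B2=S, B3=F, B5=S

Answer: 3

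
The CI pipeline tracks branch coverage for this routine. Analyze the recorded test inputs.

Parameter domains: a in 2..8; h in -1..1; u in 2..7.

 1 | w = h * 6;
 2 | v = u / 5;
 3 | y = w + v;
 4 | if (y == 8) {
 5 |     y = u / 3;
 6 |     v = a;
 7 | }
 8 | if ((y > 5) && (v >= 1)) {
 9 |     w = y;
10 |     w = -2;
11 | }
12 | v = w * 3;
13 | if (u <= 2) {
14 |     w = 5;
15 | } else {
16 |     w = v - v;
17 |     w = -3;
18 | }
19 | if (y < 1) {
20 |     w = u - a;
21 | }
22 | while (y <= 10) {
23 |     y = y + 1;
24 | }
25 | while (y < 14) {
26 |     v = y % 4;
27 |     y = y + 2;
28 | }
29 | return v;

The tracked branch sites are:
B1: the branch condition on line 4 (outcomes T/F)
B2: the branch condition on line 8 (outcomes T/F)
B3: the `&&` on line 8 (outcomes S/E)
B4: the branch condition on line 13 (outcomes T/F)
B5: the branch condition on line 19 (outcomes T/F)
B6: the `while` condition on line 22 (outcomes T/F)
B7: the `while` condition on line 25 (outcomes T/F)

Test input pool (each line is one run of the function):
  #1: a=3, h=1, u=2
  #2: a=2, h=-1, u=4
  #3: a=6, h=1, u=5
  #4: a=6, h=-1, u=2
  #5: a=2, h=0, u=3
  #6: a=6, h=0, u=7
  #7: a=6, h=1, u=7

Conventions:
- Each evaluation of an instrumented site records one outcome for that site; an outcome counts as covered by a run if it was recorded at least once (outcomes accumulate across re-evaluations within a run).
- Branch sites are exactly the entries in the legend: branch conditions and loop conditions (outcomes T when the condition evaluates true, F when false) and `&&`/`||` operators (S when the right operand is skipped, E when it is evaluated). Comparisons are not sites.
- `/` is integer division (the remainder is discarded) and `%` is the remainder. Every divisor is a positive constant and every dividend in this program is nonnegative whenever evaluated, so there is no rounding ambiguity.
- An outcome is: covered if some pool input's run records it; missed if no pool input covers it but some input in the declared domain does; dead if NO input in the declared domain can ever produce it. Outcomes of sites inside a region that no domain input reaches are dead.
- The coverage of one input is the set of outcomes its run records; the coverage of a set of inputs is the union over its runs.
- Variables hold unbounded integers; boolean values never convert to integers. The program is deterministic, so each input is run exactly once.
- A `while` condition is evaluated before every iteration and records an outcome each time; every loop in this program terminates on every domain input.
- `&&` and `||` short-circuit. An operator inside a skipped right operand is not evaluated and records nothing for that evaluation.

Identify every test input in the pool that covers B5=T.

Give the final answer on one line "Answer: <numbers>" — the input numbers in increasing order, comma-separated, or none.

input #1 (a=3, h=1, u=2): never hits B5=T
input #2 (a=2, h=-1, u=4): hits B5=T
input #3 (a=6, h=1, u=5): never hits B5=T
input #4 (a=6, h=-1, u=2): hits B5=T
input #5 (a=2, h=0, u=3): hits B5=T
input #6 (a=6, h=0, u=7): never hits B5=T
input #7 (a=6, h=1, u=7): never hits B5=T

Answer: 2, 4, 5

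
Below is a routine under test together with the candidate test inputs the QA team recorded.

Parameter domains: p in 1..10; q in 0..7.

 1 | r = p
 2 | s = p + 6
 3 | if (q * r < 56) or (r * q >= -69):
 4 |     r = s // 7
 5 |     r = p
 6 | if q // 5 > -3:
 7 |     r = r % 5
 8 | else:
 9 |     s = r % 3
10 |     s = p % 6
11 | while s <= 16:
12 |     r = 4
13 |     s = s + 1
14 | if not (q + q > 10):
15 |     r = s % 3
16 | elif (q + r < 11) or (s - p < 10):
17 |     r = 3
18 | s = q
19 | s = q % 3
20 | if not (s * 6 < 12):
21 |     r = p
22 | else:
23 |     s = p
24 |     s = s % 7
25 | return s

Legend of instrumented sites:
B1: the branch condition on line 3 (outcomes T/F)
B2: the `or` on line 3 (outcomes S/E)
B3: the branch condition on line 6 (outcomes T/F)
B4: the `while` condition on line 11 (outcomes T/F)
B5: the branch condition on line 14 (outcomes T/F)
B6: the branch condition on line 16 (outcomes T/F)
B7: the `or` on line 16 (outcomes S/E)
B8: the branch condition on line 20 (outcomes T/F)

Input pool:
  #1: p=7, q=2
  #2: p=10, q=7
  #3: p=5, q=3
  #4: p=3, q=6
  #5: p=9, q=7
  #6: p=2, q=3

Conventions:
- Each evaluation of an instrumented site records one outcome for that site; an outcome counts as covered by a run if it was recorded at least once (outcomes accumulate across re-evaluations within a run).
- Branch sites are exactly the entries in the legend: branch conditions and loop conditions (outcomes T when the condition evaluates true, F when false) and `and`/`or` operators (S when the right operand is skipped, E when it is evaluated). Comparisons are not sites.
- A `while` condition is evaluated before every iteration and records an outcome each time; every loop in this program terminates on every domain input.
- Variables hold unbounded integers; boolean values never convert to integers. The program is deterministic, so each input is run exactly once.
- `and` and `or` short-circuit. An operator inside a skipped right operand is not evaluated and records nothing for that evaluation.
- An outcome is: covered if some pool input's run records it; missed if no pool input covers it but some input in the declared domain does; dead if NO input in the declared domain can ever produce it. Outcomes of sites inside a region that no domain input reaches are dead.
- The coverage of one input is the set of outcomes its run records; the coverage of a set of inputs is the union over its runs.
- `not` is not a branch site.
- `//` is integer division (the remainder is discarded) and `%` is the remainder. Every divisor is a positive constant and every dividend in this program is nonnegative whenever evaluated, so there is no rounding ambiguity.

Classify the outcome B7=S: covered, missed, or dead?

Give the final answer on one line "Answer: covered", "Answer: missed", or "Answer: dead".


B7=S is recorded by pool input(s) 4 -> covered
Answer: covered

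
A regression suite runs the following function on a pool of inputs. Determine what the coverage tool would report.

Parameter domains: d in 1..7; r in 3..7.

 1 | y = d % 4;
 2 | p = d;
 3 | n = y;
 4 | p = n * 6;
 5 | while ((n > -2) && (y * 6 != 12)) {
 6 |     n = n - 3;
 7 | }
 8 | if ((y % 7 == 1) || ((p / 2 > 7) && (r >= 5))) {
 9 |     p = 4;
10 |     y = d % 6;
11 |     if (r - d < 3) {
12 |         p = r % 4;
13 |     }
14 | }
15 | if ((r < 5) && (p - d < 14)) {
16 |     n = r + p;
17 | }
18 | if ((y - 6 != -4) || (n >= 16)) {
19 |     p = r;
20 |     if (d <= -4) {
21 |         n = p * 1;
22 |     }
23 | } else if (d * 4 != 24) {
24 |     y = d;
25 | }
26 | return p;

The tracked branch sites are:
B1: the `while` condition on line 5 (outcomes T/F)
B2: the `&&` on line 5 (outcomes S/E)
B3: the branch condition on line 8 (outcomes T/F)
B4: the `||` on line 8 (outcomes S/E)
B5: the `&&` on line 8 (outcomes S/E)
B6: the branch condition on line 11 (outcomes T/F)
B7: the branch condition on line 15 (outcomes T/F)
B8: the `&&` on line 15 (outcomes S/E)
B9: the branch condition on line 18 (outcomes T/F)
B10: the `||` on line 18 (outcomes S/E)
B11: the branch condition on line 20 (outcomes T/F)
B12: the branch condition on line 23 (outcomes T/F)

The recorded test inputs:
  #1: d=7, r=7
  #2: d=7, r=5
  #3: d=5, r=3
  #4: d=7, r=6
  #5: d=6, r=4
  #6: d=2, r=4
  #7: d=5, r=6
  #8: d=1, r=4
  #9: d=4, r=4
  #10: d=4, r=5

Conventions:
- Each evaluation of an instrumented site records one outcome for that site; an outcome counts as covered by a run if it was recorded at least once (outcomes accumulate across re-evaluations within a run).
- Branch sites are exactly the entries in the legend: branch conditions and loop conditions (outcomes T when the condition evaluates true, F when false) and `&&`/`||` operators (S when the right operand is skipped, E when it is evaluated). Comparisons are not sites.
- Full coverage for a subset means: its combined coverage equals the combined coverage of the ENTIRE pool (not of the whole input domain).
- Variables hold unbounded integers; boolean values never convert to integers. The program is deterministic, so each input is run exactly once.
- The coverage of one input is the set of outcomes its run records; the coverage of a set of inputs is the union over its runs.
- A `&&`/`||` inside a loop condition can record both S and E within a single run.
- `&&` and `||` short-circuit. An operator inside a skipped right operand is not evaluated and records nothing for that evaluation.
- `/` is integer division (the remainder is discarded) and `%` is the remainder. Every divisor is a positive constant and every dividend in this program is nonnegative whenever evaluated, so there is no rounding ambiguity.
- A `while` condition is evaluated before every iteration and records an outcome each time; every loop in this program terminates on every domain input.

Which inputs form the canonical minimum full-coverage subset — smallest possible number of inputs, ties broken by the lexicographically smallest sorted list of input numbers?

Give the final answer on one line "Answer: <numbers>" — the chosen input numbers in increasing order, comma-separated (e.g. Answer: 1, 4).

input #1, d=7, r=7: events B2->E, B1->T, B2->E, B1->T, B2->S, B1->F, B4->E, B5->E, B3->T, B6->T, B8->S, B7->F, B10->S, B9->T, ...; outcomes B1=T, B1=F, B2=S, B2=E, B3=T, B4=E, B5=E, B6=T, B7=F, B8=S, B9=T, B10=S, B11=F
input #2, d=7, r=5: events B2->E, B1->T, B2->E, B1->T, B2->S, B1->F, B4->E, B5->E, B3->T, B6->T, B8->S, B7->F, B10->S, B9->T, ...; outcomes B1=T, B1=F, B2=S, B2=E, B3=T, B4=E, B5=E, B6=T, B7=F, B8=S, B9=T, B10=S, B11=F
input #3, d=5, r=3: events B2->E, B1->T, B2->S, B1->F, B4->S, B3->T, B6->T, B8->E, B7->T, B10->S, B9->T, B11->F; outcomes B1=T, B1=F, B2=S, B2=E, B3=T, B4=S, B6=T, B7=T, B8=E, B9=T, B10=S, B11=F
input #4, d=7, r=6: events B2->E, B1->T, B2->E, B1->T, B2->S, B1->F, B4->E, B5->E, B3->T, B6->T, B8->S, B7->F, B10->S, B9->T, ...; outcomes B1=T, B1=F, B2=S, B2=E, B3=T, B4=E, B5=E, B6=T, B7=F, B8=S, B9=T, B10=S, B11=F
input #5, d=6, r=4: events B2->E, B1->F, B4->E, B5->S, B3->F, B8->E, B7->T, B10->E, B9->T, B11->F; outcomes B1=F, B2=E, B3=F, B4=E, B5=S, B7=T, B8=E, B9=T, B10=E, B11=F
input #6, d=2, r=4: events B2->E, B1->F, B4->E, B5->S, B3->F, B8->E, B7->T, B10->E, B9->T, B11->F; outcomes B1=F, B2=E, B3=F, B4=E, B5=S, B7=T, B8=E, B9=T, B10=E, B11=F
input #7, d=5, r=6: events B2->E, B1->T, B2->S, B1->F, B4->S, B3->T, B6->T, B8->S, B7->F, B10->S, B9->T, B11->F; outcomes B1=T, B1=F, B2=S, B2=E, B3=T, B4=S, B6=T, B7=F, B8=S, B9=T, B10=S, B11=F
input #8, d=1, r=4: events B2->E, B1->T, B2->S, B1->F, B4->S, B3->T, B6->F, B8->E, B7->T, B10->S, B9->T, B11->F; outcomes B1=T, B1=F, B2=S, B2=E, B3=T, B4=S, B6=F, B7=T, B8=E, B9=T, B10=S, B11=F
input #9, d=4, r=4: events B2->E, B1->T, B2->S, B1->F, B4->E, B5->S, B3->F, B8->E, B7->T, B10->S, B9->T, B11->F; outcomes B1=T, B1=F, B2=S, B2=E, B3=F, B4=E, B5=S, B7=T, B8=E, B9=T, B10=S, B11=F
input #10, d=4, r=5: events B2->E, B1->T, B2->S, B1->F, B4->E, B5->S, B3->F, B8->S, B7->F, B10->S, B9->T, B11->F; outcomes B1=T, B1=F, B2=S, B2=E, B3=F, B4=E, B5=S, B7=F, B8=S, B9=T, B10=S, B11=F
the full pool covers 20 outcomes: B1=T, B1=F, B2=S, B2=E, B3=T, B3=F, B4=S, B4=E, B5=S, B5=E, B6=T, B6=F, B7=T, B7=F, B8=S, B8=E, B9=T, B10=S, B10=E, B11=F
no size-1 subset reaches all 20 outcomes (best union: 13/20)
no size-2 subset reaches all 20 outcomes (best union: 18/20)
the canonical winner is {1, 5, 8}: size 3, full 20-outcome coverage, earliest index list among size-3 covers

Answer: 1, 5, 8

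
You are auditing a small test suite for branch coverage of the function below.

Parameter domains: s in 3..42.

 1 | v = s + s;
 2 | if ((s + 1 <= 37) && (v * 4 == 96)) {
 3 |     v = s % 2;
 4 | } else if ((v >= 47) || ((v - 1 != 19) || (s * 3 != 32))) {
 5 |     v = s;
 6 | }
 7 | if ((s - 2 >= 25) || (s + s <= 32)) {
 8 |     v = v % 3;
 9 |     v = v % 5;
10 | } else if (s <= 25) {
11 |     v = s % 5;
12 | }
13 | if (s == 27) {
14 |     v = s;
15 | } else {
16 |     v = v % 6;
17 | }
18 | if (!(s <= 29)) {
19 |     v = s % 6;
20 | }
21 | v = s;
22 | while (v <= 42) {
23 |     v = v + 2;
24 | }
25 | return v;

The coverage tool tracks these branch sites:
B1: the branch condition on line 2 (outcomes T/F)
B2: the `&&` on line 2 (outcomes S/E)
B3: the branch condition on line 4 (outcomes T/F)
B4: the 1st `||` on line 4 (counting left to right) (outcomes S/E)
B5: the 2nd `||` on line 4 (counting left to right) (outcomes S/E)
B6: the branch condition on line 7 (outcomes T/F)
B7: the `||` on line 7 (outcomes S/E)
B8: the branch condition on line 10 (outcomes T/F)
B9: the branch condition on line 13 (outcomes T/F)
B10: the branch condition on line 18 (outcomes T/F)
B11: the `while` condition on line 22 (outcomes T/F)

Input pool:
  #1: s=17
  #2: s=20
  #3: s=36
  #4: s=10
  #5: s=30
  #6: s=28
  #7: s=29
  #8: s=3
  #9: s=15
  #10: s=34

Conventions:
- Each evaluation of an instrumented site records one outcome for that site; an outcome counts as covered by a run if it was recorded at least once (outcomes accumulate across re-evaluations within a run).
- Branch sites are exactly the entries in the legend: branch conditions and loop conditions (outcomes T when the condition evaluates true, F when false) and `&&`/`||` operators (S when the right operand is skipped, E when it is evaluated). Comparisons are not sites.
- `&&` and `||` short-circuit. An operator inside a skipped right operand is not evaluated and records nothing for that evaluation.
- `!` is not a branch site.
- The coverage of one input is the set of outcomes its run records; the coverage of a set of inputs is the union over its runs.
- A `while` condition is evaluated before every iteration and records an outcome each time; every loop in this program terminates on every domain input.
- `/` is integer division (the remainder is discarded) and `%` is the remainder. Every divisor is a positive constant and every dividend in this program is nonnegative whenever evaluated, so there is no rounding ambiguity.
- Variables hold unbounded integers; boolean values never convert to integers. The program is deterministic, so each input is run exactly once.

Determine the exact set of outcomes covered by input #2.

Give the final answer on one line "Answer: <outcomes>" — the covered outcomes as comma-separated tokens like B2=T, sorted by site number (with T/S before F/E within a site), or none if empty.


Running input #2 (s=20), event by event:
  B2->E, B1->F, B4->E, B5->S, B3->T, B7->E, B6->F, B8->T, B9->F, B10->F
  B11->T, B11->T, B11->T, B11->T, B11->T, B11->T, B11->T, B11->T, B11->T, B11->T
  B11->T, B11->T, B11->F
distinct outcomes covered: B1=F, B2=E, B3=T, B4=E, B5=S, B6=F, B7=E, B8=T, B9=F, B10=F, B11=T, B11=F
Answer: B1=F, B2=E, B3=T, B4=E, B5=S, B6=F, B7=E, B8=T, B9=F, B10=F, B11=T, B11=F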